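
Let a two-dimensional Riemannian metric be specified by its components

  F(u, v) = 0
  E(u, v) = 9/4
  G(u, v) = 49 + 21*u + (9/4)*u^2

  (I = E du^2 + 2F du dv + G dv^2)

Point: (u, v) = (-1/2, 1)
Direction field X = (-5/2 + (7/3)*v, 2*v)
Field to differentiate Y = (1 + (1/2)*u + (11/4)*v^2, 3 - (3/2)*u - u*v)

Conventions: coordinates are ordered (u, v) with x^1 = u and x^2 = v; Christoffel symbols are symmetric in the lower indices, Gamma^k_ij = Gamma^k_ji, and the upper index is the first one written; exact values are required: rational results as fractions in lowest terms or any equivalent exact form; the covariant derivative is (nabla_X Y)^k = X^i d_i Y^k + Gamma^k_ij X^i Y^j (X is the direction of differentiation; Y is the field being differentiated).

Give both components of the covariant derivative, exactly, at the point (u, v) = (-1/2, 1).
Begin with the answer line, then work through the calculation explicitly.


Answer: (nabla_X Y)^u = -49/2, (nabla_X Y)^v = 439/150

E = 9/4, F = 0, G = 625/16 at the point
E_u = 0, E_v = 0, F_u = 0, F_v = 0, G_u = 75/4, G_v = 0
EG - F^2 = 5625/64;  g^inv = (64/5625) * [[625/16, 0], [0, 9/4]]
first-kind symbols [ij,l] = (1/2)(d_i g_jl + d_j g_il - d_l g_ij): [uu,u] = E_u/2 = 0, [uu,v] = F_u - E_v/2 = 0, [uv,u] = E_v/2 = 0, [uv,v] = G_u/2 = 75/8, [vv,u] = F_v - G_u/2 = -75/8, [vv,v] = G_v/2 = 0
Gamma^u_ij = (G*[ij,u] - F*[ij,v])/(EG - F^2), Gamma^v_ij = (E*[ij,v] - F*[ij,u])/(EG - F^2)
Gamma_uuu = 0, Gamma_uuv = 0, Gamma_uvv = -25/6, Gamma_vuu = 0, Gamma_vuv = 6/25, Gamma_vvv = 0
X = (-1/6, 2), Y = (7/2, 17/4) at the point


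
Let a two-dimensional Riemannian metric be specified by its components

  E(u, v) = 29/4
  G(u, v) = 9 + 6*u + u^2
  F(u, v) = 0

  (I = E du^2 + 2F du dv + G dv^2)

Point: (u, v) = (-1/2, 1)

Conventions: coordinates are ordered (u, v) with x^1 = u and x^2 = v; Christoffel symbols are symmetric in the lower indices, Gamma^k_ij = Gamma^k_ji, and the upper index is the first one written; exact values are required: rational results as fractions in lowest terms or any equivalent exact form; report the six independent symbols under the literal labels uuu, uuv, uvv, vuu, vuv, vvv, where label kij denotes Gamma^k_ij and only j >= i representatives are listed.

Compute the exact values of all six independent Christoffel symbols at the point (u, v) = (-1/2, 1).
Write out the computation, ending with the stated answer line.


E = 29/4, F = 0, G = 25/4 at the point
E_u = 0, E_v = 0, F_u = 0, F_v = 0, G_u = 5, G_v = 0
EG - F^2 = 725/16;  g^inv = (16/725) * [[25/4, 0], [0, 29/4]]
first-kind symbols [ij,l] = (1/2)(d_i g_jl + d_j g_il - d_l g_ij): [uu,u] = E_u/2 = 0, [uu,v] = F_u - E_v/2 = 0, [uv,u] = E_v/2 = 0, [uv,v] = G_u/2 = 5/2, [vv,u] = F_v - G_u/2 = -5/2, [vv,v] = G_v/2 = 0
Gamma^u_ij = (G*[ij,u] - F*[ij,v])/(EG - F^2), Gamma^v_ij = (E*[ij,v] - F*[ij,u])/(EG - F^2)

Answer: Gamma_uuu = 0, Gamma_uuv = 0, Gamma_uvv = -10/29, Gamma_vuu = 0, Gamma_vuv = 2/5, Gamma_vvv = 0


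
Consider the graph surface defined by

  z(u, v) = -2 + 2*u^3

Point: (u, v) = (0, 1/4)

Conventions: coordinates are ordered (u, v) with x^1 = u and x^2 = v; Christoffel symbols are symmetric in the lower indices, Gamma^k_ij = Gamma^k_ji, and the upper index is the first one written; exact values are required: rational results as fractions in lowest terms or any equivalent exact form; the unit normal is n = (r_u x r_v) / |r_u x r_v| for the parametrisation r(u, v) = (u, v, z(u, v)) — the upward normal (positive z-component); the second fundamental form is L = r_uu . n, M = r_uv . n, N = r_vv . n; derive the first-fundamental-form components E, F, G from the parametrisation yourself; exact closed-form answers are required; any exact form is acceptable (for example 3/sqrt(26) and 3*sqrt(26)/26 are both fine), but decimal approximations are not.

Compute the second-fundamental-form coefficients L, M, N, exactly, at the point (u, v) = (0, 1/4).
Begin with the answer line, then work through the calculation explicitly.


Answer: L = 0, M = 0, N = 0

z_u = 0, z_v = 0, z_uu = 0, z_uv = 0, z_vv = 0
E = 1, F = 0, G = 1; answer radicand W^2 = 1
unnormalised second-form numerators: l = 0, m = 0, n = 0; L = l/sqrt(1), and similarly M = m/sqrt(W^2), N = n/sqrt(W^2)


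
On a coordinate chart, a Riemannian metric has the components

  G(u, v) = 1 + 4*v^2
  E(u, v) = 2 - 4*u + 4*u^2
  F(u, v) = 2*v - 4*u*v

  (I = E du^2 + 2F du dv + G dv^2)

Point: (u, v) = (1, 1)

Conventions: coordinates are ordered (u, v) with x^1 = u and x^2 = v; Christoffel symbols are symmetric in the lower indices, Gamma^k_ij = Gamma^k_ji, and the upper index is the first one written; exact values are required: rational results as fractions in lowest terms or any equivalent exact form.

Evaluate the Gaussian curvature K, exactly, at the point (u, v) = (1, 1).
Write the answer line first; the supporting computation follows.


Answer: K = -1/9

E = 2, F = -2, G = 5, EG - F^2 = 6 at the point
E_u = 4, E_v = 0, F_u = -4, F_v = -2, G_u = 0, G_v = 8
E_vv = 0, F_uv = -4, G_uu = 0
K follows from Brioschi's formula, (det M1 - det M2)/(EG - F^2)^2.
M1 = [[-E_vv/2 + F_uv - G_uu/2, E_u/2, F_u - E_v/2], [F_v - G_u/2, E, F], [G_v/2, F, G]] = [[-4, 2, -4], [-2, 2, -2], [4, -2, 5]]; det M1 = -4
M2 = [[0, E_v/2, G_u/2], [E_v/2, E, F], [G_u/2, F, G]] = [[0, 0, 0], [0, 2, -2], [0, -2, 5]]; det M2 = 0
det M1 - det M2 = -4; K = -4 / (6)^2 = -1/9


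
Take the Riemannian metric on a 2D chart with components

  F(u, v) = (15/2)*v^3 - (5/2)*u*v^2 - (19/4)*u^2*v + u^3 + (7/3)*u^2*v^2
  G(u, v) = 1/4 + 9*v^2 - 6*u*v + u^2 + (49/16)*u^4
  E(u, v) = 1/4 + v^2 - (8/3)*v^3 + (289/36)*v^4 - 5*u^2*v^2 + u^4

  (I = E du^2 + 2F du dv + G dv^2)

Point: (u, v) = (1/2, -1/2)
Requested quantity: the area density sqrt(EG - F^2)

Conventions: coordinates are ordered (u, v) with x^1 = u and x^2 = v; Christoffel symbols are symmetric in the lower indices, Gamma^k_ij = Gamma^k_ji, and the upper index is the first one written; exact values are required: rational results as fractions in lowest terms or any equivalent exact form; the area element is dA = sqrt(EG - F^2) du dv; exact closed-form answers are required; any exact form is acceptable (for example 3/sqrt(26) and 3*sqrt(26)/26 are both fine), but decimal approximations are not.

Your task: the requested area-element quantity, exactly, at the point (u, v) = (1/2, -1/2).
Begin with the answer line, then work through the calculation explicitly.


Answer: sqrt(EG - F^2) = sqrt(688721)/384

E = 625/576, F = -37/96, G = 1137/256; EG - F^2 = 688721/147456


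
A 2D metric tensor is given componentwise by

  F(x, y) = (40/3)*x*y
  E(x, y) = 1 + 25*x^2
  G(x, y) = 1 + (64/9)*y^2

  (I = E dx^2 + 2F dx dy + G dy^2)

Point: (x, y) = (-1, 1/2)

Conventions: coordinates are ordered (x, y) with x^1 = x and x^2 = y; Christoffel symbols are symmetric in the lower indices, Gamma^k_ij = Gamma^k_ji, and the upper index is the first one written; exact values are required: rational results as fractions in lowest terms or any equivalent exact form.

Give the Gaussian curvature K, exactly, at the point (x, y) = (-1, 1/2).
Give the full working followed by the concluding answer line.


E = 26, F = -20/3, G = 25/9, EG - F^2 = 250/9 at the point
E_x = -50, E_y = 0, F_x = 20/3, F_y = -40/3, G_x = 0, G_y = 64/9
E_yy = 0, F_xy = 40/3, G_xx = 0
Brioschi: K = (det M1 - det M2) / (EG - F^2)^2 with the standard first/second-derivative matrices M1, M2.
M1 = [[-E_yy/2 + F_xy - G_xx/2, E_x/2, F_x - E_y/2], [F_y - G_x/2, E, F], [G_y/2, F, G]] = [[40/3, -25, 20/3], [-40/3, 26, -20/3], [32/9, -20/3, 25/9]]; det M1 = 40/3
M2 = [[0, E_y/2, G_x/2], [E_y/2, E, F], [G_x/2, F, G]] = [[0, 0, 0], [0, 26, -20/3], [0, -20/3, 25/9]]; det M2 = 0
det M1 - det M2 = 40/3; K = 40/3 / (250/9)^2 = 54/3125

Answer: K = 54/3125


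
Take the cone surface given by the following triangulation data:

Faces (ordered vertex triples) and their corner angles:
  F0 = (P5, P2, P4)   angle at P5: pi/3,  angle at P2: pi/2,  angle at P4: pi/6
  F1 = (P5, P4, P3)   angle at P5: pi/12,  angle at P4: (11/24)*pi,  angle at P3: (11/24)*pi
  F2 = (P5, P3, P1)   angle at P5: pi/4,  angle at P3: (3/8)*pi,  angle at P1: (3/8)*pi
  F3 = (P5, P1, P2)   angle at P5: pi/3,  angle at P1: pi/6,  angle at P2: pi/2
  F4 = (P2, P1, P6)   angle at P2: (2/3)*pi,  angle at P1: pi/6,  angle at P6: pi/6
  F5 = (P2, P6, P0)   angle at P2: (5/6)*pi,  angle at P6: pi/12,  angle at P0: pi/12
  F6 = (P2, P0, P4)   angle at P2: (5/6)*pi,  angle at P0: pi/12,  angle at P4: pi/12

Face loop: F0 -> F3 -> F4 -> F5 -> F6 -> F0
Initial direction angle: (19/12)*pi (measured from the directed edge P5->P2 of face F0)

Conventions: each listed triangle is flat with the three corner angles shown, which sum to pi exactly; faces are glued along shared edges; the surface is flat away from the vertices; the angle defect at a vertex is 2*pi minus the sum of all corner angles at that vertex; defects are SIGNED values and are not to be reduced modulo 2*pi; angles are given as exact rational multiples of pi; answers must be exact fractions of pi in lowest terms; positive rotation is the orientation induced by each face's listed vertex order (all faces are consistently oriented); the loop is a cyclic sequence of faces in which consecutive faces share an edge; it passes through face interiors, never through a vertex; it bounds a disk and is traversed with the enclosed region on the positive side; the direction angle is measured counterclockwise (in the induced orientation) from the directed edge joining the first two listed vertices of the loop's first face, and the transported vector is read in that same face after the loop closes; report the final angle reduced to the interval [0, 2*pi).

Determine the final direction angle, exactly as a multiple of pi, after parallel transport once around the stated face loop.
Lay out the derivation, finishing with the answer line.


enclosed vertex P2: corner angles sum to (10/3)*pi, defect = 2*pi - (10/3)*pi = (-4/3)*pi
the final direction is the initial angle plus the enclosed defects, taken mod 2*pi in the induced orientation
final angle = (19/12)*pi - (4/3)*pi = pi/4 (mod 2*pi)

Answer: final direction angle = pi/4


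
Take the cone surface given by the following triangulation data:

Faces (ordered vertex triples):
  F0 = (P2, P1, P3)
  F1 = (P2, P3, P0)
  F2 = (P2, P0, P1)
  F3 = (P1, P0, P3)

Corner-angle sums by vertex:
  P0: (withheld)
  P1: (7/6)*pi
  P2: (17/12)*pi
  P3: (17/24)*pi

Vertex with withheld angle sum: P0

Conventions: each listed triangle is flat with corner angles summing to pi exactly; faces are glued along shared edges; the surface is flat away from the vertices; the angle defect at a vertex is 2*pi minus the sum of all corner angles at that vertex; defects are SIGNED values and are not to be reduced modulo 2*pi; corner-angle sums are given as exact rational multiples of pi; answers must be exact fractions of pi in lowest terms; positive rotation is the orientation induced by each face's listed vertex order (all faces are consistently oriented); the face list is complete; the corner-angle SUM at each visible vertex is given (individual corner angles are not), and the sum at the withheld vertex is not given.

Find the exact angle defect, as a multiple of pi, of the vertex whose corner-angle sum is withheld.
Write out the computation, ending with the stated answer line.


V = 4, E = 6, F = 4; chi = V - E + F = 2
Gauss-Bonnet: total defect = 2*pi*chi = 4*pi; visible defects sum to (65/24)*pi

Answer: defect(P0) = (31/24)*pi


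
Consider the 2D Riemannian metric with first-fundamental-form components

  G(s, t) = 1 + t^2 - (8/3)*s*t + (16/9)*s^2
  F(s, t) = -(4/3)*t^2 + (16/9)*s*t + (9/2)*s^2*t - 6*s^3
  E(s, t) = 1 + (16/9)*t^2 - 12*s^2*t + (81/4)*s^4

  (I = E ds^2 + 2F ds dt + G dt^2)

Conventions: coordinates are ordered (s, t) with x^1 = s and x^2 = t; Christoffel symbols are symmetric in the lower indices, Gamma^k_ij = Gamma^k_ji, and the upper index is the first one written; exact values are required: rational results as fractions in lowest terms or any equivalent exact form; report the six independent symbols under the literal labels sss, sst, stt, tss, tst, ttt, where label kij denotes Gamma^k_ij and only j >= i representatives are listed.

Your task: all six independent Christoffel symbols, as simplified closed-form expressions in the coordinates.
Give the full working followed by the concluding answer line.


E = 1 + (16/9)*t^2 - 12*s^2*t + (81/4)*s^4; F = -(4/3)*t^2 + (16/9)*s*t + (9/2)*s^2*t - 6*s^3; G = 1 + t^2 - (8/3)*s*t + (16/9)*s^2
Gamma^k_ij = (1/2) g^{kl} (d_i g_jl + d_j g_il - d_l g_ij), with g^inv = (1/(EG-F^2)) [[G, -F], [-F, E]]
first partials: E_s = -24*s*t + 81*s^3, E_t = (32/9)*t - 12*s^2, F_s = (16/9)*t + 9*s*t - 18*s^2, F_t = -(8/3)*t + (16/9)*s + (9/2)*s^2, G_s = -(8/3)*t + (32/9)*s, G_t = 2*t - (8/3)*s
D = EG - F^2 = 1 + (25/9)*t^2 - (8/3)*s*t + (16/9)*s^2 - 12*s^2*t + (81/4)*s^4
expanded: Gamma^s_ss = (G E_s - 2F F_s + F E_t)/(2D), Gamma^s_st = (G E_t - F G_s)/(2D), Gamma^s_tt = (2G F_t - G G_s - F G_t)/(2D), Gamma^t_ss = (2E F_s - E E_t - F E_s)/(2D), Gamma^t_st = (E G_s - F E_t)/(2D), Gamma^t_tt = (E G_t - 2F F_t + F G_s)/(2D); substitute and cancel common factors

Answer: Gamma_sss = (1458*s^3 - 432*s*t)/(729*s^4 - 432*s^2*t + 64*s^2 - 96*s*t + 100*t^2 + 36), Gamma_sst = (-216*s^2 + 64*t)/(729*s^4 - 432*s^2*t + 64*s^2 - 96*s*t + 100*t^2 + 36), Gamma_stt = (162*s^2 - 48*t)/(729*s^4 - 432*s^2*t + 64*s^2 - 96*s*t + 100*t^2 + 36), Gamma_tss = (-432*s^2 + 324*s*t)/(729*s^4 - 432*s^2*t + 64*s^2 - 96*s*t + 100*t^2 + 36), Gamma_tst = (64*s - 48*t)/(729*s^4 - 432*s^2*t + 64*s^2 - 96*s*t + 100*t^2 + 36), Gamma_ttt = (-48*s + 36*t)/(729*s^4 - 432*s^2*t + 64*s^2 - 96*s*t + 100*t^2 + 36)


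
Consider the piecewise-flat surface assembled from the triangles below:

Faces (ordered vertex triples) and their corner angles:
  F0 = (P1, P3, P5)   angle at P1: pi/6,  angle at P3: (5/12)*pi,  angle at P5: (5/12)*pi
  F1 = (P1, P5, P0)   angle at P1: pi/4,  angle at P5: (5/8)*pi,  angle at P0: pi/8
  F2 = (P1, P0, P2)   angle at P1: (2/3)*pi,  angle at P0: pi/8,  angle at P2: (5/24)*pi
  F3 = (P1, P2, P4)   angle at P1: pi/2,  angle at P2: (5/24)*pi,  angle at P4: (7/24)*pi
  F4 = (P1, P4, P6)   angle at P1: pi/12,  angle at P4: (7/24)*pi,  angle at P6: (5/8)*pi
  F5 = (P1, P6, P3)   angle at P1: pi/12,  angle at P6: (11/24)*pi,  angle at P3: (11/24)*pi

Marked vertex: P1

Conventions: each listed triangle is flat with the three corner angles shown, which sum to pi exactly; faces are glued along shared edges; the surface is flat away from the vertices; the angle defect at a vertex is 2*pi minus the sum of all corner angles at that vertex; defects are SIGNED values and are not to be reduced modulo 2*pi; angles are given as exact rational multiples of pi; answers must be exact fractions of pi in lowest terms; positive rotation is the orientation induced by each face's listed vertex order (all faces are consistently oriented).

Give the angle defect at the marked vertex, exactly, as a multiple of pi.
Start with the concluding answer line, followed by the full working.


Answer: defect(P1) = pi/4

Sum of corner angles at P1: (7/4)*pi
defect = 2*pi - (7/4)*pi


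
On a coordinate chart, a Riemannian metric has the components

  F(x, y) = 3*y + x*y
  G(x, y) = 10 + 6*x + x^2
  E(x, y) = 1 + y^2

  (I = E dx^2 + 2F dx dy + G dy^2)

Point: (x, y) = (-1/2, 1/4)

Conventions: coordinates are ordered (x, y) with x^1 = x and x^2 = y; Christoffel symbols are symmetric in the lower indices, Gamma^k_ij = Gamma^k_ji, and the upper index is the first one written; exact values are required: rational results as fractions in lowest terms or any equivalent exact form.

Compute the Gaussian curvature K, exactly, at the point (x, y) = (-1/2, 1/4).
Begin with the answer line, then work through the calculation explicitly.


Answer: K = -256/13689

E = 17/16, F = 5/8, G = 29/4, EG - F^2 = 117/16 at the point
E_x = 0, E_y = 1/2, F_x = 1/4, F_y = 5/2, G_x = 5, G_y = 0
E_yy = 2, F_xy = 1, G_xx = 2
Apply the Brioschi formula K = (det M1 - det M2)/(EG - F^2)^2 over the derivative matrices of E, F, G.
M1 = [[-E_yy/2 + F_xy - G_xx/2, E_x/2, F_x - E_y/2], [F_y - G_x/2, E, F], [G_y/2, F, G]] = [[-1, 0, 0], [0, 17/16, 5/8], [0, 5/8, 29/4]]; det M1 = -117/16
M2 = [[0, E_y/2, G_x/2], [E_y/2, E, F], [G_x/2, F, G]] = [[0, 1/4, 5/2], [1/4, 17/16, 5/8], [5/2, 5/8, 29/4]]; det M2 = -101/16
det M1 - det M2 = -1; K = -1 / (117/16)^2 = -256/13689


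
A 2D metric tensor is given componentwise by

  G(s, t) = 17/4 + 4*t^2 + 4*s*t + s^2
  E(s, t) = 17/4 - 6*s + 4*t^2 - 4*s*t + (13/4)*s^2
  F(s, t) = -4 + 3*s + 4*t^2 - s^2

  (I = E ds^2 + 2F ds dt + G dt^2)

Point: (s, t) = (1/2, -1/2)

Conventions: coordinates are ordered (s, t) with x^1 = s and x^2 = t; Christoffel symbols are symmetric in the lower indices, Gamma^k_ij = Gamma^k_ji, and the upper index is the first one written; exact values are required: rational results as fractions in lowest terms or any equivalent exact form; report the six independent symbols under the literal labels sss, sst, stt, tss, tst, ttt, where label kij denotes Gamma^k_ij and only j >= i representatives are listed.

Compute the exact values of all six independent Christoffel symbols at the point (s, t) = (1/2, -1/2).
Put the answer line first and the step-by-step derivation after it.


Answer: Gamma_sss = 226/487, Gamma_sst = -460/487, Gamma_stt = -560/487, Gamma_tss = 629/487, Gamma_tst = -233/487, Gamma_ttt = -326/487

E = 65/16, F = -7/4, G = 9/2 at the point
E_s = -3/4, E_t = -6, F_s = 2, F_t = -4, G_s = -1, G_t = -2
EG - F^2 = 487/32;  g^inv = (32/487) * [[9/2, 7/4], [7/4, 65/16]]
first-kind symbols [ij,l] = (1/2)(d_i g_jl + d_j g_il - d_l g_ij): [ss,s] = E_s/2 = -3/8, [ss,t] = F_s - E_t/2 = 5, [st,s] = E_t/2 = -3, [st,t] = G_s/2 = -1/2, [tt,s] = F_t - G_s/2 = -7/2, [tt,t] = G_t/2 = -1
Gamma^s_ij = (G*[ij,s] - F*[ij,t])/(EG - F^2), Gamma^t_ij = (E*[ij,t] - F*[ij,s])/(EG - F^2)


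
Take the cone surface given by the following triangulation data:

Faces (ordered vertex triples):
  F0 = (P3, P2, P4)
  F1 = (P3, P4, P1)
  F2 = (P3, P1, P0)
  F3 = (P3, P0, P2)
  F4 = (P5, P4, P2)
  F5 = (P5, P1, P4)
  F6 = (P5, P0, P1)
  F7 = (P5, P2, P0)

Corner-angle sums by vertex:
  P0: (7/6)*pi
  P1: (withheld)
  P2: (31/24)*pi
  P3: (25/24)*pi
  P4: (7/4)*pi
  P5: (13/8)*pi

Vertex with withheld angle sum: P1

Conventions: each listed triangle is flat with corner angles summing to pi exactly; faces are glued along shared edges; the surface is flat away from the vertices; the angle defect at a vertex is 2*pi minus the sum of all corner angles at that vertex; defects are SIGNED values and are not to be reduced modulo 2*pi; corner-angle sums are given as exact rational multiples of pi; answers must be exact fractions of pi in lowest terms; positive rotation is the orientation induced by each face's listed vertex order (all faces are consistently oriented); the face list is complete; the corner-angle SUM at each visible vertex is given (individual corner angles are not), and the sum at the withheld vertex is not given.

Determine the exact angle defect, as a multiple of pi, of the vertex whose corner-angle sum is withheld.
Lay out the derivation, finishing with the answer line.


V = 6, E = 12, F = 8; chi = V - E + F = 2
Gauss-Bonnet: total defect = 2*pi*chi = 4*pi; visible defects sum to (25/8)*pi

Answer: defect(P1) = (7/8)*pi


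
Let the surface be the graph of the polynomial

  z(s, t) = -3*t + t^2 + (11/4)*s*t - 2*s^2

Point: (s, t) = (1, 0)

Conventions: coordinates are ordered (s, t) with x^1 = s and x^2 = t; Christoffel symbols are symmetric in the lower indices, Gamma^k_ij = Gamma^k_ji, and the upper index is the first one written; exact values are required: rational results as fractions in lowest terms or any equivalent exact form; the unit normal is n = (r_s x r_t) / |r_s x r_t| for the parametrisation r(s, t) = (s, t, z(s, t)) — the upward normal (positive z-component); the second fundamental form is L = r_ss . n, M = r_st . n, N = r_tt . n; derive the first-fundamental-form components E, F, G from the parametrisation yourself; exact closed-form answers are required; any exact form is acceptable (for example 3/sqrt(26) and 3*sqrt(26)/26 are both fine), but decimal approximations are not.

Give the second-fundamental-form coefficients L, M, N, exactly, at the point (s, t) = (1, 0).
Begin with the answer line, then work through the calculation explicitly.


Answer: L = -16*sqrt(273)/273, M = 11*sqrt(273)/273, N = 8*sqrt(273)/273

z_s = -4, z_t = -1/4, z_ss = -4, z_st = 11/4, z_tt = 2
E = 17, F = 1, G = 17/16; answer radicand W^2 = 273/16
unnormalised second-form numerators: l = -4, m = 11/4, n = 2; L = l/sqrt(273/16), and similarly M = m/sqrt(W^2), N = n/sqrt(W^2)


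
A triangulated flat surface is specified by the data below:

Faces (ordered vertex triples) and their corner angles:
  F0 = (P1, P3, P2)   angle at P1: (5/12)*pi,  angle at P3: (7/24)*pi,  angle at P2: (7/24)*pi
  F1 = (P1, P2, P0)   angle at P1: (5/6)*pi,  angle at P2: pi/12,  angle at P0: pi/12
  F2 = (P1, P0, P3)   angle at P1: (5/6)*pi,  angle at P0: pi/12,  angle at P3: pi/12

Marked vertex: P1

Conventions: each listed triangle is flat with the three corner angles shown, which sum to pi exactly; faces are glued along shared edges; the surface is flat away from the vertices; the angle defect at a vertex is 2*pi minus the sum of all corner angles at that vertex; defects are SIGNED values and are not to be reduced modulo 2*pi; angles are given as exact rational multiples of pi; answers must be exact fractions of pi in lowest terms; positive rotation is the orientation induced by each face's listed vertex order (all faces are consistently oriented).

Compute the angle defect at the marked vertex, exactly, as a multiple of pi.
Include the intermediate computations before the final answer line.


Sum of corner angles at P1: (25/12)*pi
defect = 2*pi - (25/12)*pi

Answer: defect(P1) = -pi/12


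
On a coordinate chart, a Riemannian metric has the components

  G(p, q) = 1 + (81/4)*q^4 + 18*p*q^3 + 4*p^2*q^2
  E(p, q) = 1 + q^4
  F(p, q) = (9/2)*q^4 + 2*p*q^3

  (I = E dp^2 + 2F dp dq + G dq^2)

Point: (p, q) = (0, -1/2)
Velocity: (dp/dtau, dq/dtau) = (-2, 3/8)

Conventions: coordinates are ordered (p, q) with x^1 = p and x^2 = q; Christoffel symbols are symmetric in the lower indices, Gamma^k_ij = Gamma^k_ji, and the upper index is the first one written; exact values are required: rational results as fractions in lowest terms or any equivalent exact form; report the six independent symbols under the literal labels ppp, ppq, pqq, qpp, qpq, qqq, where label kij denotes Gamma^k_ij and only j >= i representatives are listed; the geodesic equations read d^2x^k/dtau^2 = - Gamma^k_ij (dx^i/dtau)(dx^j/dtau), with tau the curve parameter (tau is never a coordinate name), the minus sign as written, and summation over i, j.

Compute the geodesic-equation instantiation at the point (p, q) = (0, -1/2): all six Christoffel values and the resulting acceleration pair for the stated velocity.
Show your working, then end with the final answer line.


E = 17/16, F = 9/32, G = 145/64 at the point
E_p = 0, E_q = -1/2, F_p = -1/4, F_q = -9/4, G_p = -9/4, G_q = -81/8
EG - F^2 = 149/64;  g^inv = (64/149) * [[145/64, -9/32], [-9/32, 17/16]]
first-kind symbols [ij,l] = (1/2)(d_i g_jl + d_j g_il - d_l g_ij): [pp,p] = E_p/2 = 0, [pp,q] = F_p - E_q/2 = 0, [pq,p] = E_q/2 = -1/4, [pq,q] = G_p/2 = -9/8, [qq,p] = F_q - G_p/2 = -9/8, [qq,q] = G_q/2 = -81/16
Gamma^p_ij = (G*[ij,p] - F*[ij,q])/(EG - F^2), Gamma^q_ij = (E*[ij,q] - F*[ij,p])/(EG - F^2)
Gamma_ppp = 0, Gamma_ppq = -16/149, Gamma_pqq = -72/149, Gamma_qpp = 0, Gamma_qpq = -72/149, Gamma_qqq = -324/149
d^2p/dtau^2 = -(Gamma_ppp*(-2)^2 + 2*Gamma_ppq*(-2)*(3/8) + Gamma_pqq*(3/8)^2) = -111/1192
d^2q/dtau^2 = -(Gamma_qpp*(-2)^2 + 2*Gamma_qpq*(-2)*(3/8) + Gamma_qqq*(3/8)^2) = -999/2384

Answer: Gamma_ppp = 0, Gamma_ppq = -16/149, Gamma_pqq = -72/149, Gamma_qpp = 0, Gamma_qpq = -72/149, Gamma_qqq = -324/149; accelerations (d^2p/dtau^2, d^2q/dtau^2) = (-111/1192, -999/2384)


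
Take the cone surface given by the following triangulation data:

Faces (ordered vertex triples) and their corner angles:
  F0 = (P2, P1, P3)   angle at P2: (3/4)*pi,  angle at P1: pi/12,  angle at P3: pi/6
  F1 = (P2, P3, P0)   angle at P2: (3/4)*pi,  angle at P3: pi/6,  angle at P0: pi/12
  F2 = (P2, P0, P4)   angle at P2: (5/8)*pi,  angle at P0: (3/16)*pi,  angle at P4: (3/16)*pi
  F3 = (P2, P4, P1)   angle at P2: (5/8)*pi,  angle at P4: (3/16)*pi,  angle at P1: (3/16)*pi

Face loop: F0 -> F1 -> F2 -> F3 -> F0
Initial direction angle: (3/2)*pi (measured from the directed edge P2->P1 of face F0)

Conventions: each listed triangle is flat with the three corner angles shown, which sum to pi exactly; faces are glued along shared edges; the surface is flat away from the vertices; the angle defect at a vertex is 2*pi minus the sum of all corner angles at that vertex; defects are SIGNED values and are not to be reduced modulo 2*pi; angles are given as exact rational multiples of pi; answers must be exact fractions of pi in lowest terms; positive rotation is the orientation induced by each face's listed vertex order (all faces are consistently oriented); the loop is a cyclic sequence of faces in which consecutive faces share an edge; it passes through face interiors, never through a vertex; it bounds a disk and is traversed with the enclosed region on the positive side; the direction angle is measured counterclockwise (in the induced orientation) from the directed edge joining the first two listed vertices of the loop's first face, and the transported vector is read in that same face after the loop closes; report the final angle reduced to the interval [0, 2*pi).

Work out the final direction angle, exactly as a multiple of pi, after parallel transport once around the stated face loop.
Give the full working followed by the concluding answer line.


enclosed vertex P2: corner angles sum to (11/4)*pi, defect = 2*pi - (11/4)*pi = (-3/4)*pi
adding the enclosed defects to the starting angle (mod 2*pi, induced orientation) gives the holonomy
final angle = (3/2)*pi - (3/4)*pi = (3/4)*pi (mod 2*pi)

Answer: final direction angle = (3/4)*pi


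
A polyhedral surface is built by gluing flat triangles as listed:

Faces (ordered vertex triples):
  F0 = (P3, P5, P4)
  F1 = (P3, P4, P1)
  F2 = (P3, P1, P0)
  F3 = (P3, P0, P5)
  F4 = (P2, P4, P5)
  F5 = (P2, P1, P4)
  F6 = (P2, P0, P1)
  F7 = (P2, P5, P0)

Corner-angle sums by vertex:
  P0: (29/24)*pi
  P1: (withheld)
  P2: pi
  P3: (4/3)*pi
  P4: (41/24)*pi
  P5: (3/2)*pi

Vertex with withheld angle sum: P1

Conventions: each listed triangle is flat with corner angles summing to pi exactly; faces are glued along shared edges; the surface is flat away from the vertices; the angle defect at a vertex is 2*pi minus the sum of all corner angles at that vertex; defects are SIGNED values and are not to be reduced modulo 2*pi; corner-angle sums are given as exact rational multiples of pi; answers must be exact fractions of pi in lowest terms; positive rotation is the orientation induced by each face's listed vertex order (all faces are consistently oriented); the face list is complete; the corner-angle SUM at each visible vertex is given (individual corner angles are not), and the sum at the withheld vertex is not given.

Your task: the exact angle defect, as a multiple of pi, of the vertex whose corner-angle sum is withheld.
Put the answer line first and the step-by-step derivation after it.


Answer: defect(P1) = (3/4)*pi

V = 6, E = 12, F = 8; chi = V - E + F = 2
Gauss-Bonnet: total defect = 2*pi*chi = 4*pi; visible defects sum to (13/4)*pi


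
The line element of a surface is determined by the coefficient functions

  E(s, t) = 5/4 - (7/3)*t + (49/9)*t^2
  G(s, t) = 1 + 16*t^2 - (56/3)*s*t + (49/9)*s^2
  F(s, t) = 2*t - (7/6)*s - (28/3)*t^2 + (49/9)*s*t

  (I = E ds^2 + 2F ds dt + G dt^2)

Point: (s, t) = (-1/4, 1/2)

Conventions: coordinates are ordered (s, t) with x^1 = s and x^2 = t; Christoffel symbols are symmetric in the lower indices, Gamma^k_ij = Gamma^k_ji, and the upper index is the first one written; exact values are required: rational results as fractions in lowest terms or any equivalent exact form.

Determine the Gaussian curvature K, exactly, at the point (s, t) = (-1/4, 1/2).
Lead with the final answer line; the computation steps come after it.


Answer: K = -2304/27889

E = 13/9, F = -31/18, G = 1105/144, EG - F^2 = 1169/144 at the point
E_s = 0, E_t = 28/9, F_s = 14/9, F_t = -313/36, G_s = -217/18, G_t = 62/3
E_tt = 98/9, F_st = 49/9, G_ss = 98/9
K follows from Brioschi's formula, (det M1 - det M2)/(EG - F^2)^2.
M1 = [[-E_tt/2 + F_st - G_ss/2, E_s/2, F_s - E_t/2], [F_t - G_s/2, E, F], [G_t/2, F, G]] = [[-49/9, 0, 0], [-8/3, 13/9, -31/18], [31/3, -31/18, 1105/144]]; det M1 = -57281/1296
M2 = [[0, E_t/2, G_s/2], [E_t/2, E, F], [G_s/2, F, G]] = [[0, 14/9, -217/36], [14/9, 13/9, -31/18], [-217/36, -31/18, 1105/144]]; det M2 = -50225/1296
det M1 - det M2 = -49/9; K = -49/9 / (1169/144)^2 = -2304/27889


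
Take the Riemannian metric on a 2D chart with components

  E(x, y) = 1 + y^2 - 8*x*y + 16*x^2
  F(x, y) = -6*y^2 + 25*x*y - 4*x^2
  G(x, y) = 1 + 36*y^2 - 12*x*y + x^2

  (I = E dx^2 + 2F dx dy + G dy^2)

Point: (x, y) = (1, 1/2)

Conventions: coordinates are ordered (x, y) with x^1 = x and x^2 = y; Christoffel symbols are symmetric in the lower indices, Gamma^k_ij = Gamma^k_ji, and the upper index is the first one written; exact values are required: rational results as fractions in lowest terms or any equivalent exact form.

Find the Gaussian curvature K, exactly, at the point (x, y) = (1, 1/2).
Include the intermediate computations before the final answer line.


E = 53/4, F = 7, G = 5, EG - F^2 = 69/4 at the point
E_x = 28, E_y = -7, F_x = 9/2, F_y = 19, G_x = -4, G_y = 24
E_yy = 2, F_xy = 25, G_xx = 2
Apply the Brioschi formula K = (det M1 - det M2)/(EG - F^2)^2 over the derivative matrices of E, F, G.
M1 = [[-E_yy/2 + F_xy - G_xx/2, E_x/2, F_x - E_y/2], [F_y - G_x/2, E, F], [G_y/2, F, G]] = [[23, 14, 8], [21, 53/4, 7], [12, 7, 5]]; det M1 = 27/4
M2 = [[0, E_y/2, G_x/2], [E_y/2, E, F], [G_x/2, F, G]] = [[0, -7/2, -2], [-7/2, 53/4, 7], [-2, 7, 5]]; det M2 = -65/4
det M1 - det M2 = 23; K = 23 / (69/4)^2 = 16/207

Answer: K = 16/207


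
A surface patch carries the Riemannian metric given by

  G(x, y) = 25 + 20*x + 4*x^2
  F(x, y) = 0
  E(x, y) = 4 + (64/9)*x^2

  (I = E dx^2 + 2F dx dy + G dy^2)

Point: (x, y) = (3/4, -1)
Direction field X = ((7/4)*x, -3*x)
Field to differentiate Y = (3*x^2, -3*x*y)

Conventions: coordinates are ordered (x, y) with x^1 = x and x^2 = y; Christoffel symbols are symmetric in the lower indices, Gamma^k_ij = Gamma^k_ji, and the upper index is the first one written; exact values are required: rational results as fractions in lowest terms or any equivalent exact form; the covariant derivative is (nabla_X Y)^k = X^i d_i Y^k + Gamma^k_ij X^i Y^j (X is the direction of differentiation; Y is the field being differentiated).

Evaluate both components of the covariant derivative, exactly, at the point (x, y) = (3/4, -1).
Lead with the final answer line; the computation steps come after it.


Answer: (nabla_X Y)^x = 999/64, (nabla_X Y)^y = 909/104

E = 8, F = 0, G = 169/4 at the point
E_x = 32/3, E_y = 0, F_x = 0, F_y = 0, G_x = 26, G_y = 0
EG - F^2 = 338;  g^inv = (1/338) * [[169/4, 0], [0, 8]]
first-kind symbols [ij,l] = (1/2)(d_i g_jl + d_j g_il - d_l g_ij): [xx,x] = E_x/2 = 16/3, [xx,y] = F_x - E_y/2 = 0, [xy,x] = E_y/2 = 0, [xy,y] = G_x/2 = 13, [yy,x] = F_y - G_x/2 = -13, [yy,y] = G_y/2 = 0
Gamma^x_ij = (G*[ij,x] - F*[ij,y])/(EG - F^2), Gamma^y_ij = (E*[ij,y] - F*[ij,x])/(EG - F^2)
Gamma_xxx = 2/3, Gamma_xxy = 0, Gamma_xyy = -13/8, Gamma_yxx = 0, Gamma_yxy = 4/13, Gamma_yyy = 0
X = (21/16, -9/4), Y = (27/16, 9/4) at the point


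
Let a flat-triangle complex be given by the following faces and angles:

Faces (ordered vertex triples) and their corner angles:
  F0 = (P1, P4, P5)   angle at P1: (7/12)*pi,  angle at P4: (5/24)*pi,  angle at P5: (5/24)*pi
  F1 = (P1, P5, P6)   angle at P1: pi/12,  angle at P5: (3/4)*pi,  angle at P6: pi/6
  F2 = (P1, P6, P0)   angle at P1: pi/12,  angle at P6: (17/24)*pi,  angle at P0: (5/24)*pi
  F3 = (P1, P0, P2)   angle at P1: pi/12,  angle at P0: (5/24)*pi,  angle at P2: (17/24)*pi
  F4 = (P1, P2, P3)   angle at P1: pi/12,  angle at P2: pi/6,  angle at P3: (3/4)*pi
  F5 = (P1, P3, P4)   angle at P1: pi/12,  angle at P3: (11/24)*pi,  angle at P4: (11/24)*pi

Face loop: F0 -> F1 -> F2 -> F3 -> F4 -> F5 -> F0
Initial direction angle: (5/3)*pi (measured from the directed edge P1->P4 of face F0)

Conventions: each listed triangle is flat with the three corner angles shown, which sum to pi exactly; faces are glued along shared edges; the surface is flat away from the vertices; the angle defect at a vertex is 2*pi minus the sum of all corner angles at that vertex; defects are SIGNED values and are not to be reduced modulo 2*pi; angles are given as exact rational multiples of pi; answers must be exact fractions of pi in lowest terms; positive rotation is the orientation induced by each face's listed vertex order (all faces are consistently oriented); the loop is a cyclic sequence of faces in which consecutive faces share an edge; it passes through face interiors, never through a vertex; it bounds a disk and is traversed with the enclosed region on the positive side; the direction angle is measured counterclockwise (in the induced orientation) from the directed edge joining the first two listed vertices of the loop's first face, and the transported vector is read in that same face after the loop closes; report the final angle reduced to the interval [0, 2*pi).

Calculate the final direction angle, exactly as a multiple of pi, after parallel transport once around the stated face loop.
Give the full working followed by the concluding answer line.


enclosed vertex P1: corner angles sum to pi, defect = 2*pi - pi = pi
summing the enclosed defects onto the initial angle, mod 2*pi in the induced orientation:
final angle = (5/3)*pi + pi = (2/3)*pi (mod 2*pi)

Answer: final direction angle = (2/3)*pi


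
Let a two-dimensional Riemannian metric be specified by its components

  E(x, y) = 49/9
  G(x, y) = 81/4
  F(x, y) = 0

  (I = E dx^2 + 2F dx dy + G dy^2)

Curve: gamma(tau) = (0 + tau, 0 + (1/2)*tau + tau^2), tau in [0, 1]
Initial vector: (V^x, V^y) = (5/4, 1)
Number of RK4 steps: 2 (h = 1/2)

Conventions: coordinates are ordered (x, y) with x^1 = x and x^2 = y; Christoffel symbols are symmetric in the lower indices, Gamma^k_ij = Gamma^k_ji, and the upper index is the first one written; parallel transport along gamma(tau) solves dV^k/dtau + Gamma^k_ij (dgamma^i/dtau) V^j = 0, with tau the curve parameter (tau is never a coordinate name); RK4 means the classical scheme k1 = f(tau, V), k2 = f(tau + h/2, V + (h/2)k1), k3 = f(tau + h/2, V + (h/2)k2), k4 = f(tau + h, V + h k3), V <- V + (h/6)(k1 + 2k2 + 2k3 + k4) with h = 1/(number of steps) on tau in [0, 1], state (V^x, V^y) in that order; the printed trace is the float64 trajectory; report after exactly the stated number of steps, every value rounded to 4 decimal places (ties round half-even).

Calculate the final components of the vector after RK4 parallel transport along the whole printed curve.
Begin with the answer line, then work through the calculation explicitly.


Answer: V^x = 1.2500, V^y = 1.0000

gamma'(tau) = (1, 1/2 + 2*tau); f(tau, V)^k = -Gamma^k_ij(gamma(tau)) gamma'^i(tau) V^j; h = 1/2; intermediate values shown to 6 dp
curve data and Christoffel symbols at the stage parameters:
  tau = 0.000000: gamma = (0.000000, 0.000000), gamma' = (1.000000, 0.500000); Gamma_xxx = 0.000000, Gamma_xxy = 0.000000, Gamma_xyy = 0.000000, Gamma_yxx = 0.000000, Gamma_yxy = 0.000000, Gamma_yyy = 0.000000
  tau = 0.250000: gamma = (0.250000, 0.187500), gamma' = (1.000000, 1.000000); Gamma_xxx = 0.000000, Gamma_xxy = 0.000000, Gamma_xyy = 0.000000, Gamma_yxx = 0.000000, Gamma_yxy = 0.000000, Gamma_yyy = 0.000000
  tau = 0.500000: gamma = (0.500000, 0.500000), gamma' = (1.000000, 1.500000); Gamma_xxx = 0.000000, Gamma_xxy = 0.000000, Gamma_xyy = 0.000000, Gamma_yxx = 0.000000, Gamma_yxy = 0.000000, Gamma_yyy = 0.000000
  tau = 0.750000: gamma = (0.750000, 0.937500), gamma' = (1.000000, 2.000000); Gamma_xxx = 0.000000, Gamma_xxy = 0.000000, Gamma_xyy = 0.000000, Gamma_yxx = 0.000000, Gamma_yxy = 0.000000, Gamma_yyy = 0.000000
  tau = 1.000000: gamma = (1.000000, 1.500000), gamma' = (1.000000, 2.500000); Gamma_xxx = 0.000000, Gamma_xxy = 0.000000, Gamma_xyy = 0.000000, Gamma_yxx = 0.000000, Gamma_yxy = 0.000000, Gamma_yyy = 0.000000
step 0: V^x = 1.2500, V^y = 1.0000
step 1: k1 = (0.000000, 0.000000), k2 = (0.000000, 0.000000), k3 = (0.000000, 0.000000), k4 = (0.000000, 0.000000); V <- V + (h/6)(k1 + 2k2 + 2k3 + k4): V^x = 1.2500, V^y = 1.0000
step 2: k1 = (0.000000, 0.000000), k2 = (0.000000, 0.000000), k3 = (0.000000, 0.000000), k4 = (0.000000, 0.000000); V <- V + (h/6)(k1 + 2k2 + 2k3 + k4): V^x = 1.2500, V^y = 1.0000


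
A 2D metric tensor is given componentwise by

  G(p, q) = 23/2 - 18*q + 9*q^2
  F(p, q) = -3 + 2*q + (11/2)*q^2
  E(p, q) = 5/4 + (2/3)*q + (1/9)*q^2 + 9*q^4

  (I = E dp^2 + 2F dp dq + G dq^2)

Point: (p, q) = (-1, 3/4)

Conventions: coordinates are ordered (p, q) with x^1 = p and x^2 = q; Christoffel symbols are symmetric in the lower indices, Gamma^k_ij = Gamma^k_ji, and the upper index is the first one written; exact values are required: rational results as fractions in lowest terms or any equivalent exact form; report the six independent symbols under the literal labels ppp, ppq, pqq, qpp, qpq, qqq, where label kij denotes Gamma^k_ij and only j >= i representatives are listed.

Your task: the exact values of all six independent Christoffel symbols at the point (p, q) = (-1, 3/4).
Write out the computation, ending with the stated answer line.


E = 1193/256, F = 51/32, G = 49/16 at the point
E_p = 0, E_q = 769/48, F_p = 0, F_q = 41/4, G_p = 0, G_q = -9/2
EG - F^2 = 48053/4096;  g^inv = (4096/48053) * [[49/16, -51/32], [-51/32, 1193/256]]
first-kind symbols [ij,l] = (1/2)(d_i g_jl + d_j g_il - d_l g_ij): [pp,p] = E_p/2 = 0, [pp,q] = F_p - E_q/2 = -769/96, [pq,p] = E_q/2 = 769/96, [pq,q] = G_p/2 = 0, [qq,p] = F_q - G_p/2 = 41/4, [qq,q] = G_q/2 = -9/4
Gamma^p_ij = (G*[ij,p] - F*[ij,q])/(EG - F^2), Gamma^q_ij = (E*[ij,q] - F*[ij,p])/(EG - F^2)

Answer: Gamma_ppp = 52292/48053, Gamma_ppq = 301448/144159, Gamma_pqq = 143264/48053, Gamma_qpp = -917417/288318, Gamma_qpq = -52292/48053, Gamma_qqq = -109860/48053


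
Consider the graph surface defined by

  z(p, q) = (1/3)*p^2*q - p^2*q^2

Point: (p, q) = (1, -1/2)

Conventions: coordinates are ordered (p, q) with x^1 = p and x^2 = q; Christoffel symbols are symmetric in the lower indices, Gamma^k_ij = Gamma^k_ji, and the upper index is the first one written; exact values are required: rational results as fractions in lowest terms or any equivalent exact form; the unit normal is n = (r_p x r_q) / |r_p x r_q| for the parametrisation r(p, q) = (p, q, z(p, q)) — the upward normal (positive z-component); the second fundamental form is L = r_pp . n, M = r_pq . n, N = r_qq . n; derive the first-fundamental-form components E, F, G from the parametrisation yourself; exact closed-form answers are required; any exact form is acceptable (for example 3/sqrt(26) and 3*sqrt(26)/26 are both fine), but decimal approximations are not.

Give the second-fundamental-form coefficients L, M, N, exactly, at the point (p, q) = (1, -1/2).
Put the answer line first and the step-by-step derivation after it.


Answer: L = -sqrt(5)/5, M = 16*sqrt(5)/25, N = -12*sqrt(5)/25

z_p = -5/6, z_q = 4/3, z_pp = -5/6, z_pq = 8/3, z_qq = -2
E = 61/36, F = -10/9, G = 25/9; answer radicand W^2 = 125/36
unnormalised second-form numerators: l = -5/6, m = 8/3, n = -2; L = l/sqrt(125/36), and similarly M = m/sqrt(W^2), N = n/sqrt(W^2)


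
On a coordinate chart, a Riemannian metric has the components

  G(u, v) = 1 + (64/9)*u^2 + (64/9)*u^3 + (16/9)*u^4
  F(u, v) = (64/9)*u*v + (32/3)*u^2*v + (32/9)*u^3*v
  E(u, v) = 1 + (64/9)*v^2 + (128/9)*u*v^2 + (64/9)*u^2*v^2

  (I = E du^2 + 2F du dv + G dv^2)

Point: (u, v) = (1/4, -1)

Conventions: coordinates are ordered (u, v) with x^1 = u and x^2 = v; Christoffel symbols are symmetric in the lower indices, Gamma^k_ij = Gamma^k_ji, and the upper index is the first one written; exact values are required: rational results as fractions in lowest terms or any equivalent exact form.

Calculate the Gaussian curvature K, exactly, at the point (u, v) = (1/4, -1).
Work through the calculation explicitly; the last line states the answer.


E = 109/9, F = -5/2, G = 25/16, EG - F^2 = 1825/144 at the point
E_u = 160/9, E_v = -200/9, F_u = -118/9, F_v = 5/2, G_u = 5, G_v = 0
E_vv = 200/9, F_uv = 118/9, G_uu = 236/9
Evaluate Brioschi's two determinant matrices M1, M2 and divide by (EG - F^2)^2.
M1 = [[-E_vv/2 + F_uv - G_uu/2, E_u/2, F_u - E_v/2], [F_v - G_u/2, E, F], [G_v/2, F, G]] = [[-100/9, 80/9, -2], [0, 109/9, -5/2], [0, -5/2, 25/16]]; det M1 = -45625/324
M2 = [[0, E_v/2, G_u/2], [E_v/2, E, F], [G_u/2, F, G]] = [[0, -100/9, 5/2], [-100/9, 109/9, -5/2], [5/2, -5/2, 25/16]]; det M2 = -42025/324
det M1 - det M2 = -100/9; K = -100/9 / (1825/144)^2 = -9216/133225

Answer: K = -9216/133225
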